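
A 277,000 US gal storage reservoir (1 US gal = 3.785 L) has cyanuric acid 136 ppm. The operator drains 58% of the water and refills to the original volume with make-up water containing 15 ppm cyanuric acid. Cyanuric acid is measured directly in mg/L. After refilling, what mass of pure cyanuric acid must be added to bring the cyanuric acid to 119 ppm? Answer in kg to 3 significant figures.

55.8 kg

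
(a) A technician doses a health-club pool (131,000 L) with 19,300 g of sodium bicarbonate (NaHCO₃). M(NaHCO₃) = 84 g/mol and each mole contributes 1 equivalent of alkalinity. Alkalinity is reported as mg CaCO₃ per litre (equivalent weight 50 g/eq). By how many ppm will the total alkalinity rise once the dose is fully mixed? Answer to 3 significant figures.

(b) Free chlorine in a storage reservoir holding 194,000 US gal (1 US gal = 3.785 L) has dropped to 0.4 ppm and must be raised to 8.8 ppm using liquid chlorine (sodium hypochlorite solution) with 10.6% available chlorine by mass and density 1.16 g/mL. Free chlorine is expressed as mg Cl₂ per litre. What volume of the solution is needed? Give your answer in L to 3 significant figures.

(a) 87.7 ppm; (b) 50.2 L

(a) Moles of NaHCO₃: 19,300 g ÷ 84 g/mol = 229.8 mol → 229.8 eq of alkalinity.
(a) As CaCO₃: 229.8 eq × 50 g/eq = 11,490 g.
(a) Rise: 11,490 g / 131,000 L × 1000 = 87.7 mg/L.

(b) Volume: 194,000 US gal × 3.785 L/gal = 734,290 L.
(b) Chlorine deficit: 8.8 − 0.4 = 8.4 ppm = 8.4 mg/L as Cl₂.
(b) Cl₂ equivalent needed: 8.4 mg/L × 734,290 L = 6,168,000 mg = 6168 g.
(b) Product at 10.6% available chlorine: 6168 / 0.106 = 58,190 g.
(b) Volume at density 1.16 g/mL: 58,190 g ÷ 1.16 g/mL = 50,160 mL.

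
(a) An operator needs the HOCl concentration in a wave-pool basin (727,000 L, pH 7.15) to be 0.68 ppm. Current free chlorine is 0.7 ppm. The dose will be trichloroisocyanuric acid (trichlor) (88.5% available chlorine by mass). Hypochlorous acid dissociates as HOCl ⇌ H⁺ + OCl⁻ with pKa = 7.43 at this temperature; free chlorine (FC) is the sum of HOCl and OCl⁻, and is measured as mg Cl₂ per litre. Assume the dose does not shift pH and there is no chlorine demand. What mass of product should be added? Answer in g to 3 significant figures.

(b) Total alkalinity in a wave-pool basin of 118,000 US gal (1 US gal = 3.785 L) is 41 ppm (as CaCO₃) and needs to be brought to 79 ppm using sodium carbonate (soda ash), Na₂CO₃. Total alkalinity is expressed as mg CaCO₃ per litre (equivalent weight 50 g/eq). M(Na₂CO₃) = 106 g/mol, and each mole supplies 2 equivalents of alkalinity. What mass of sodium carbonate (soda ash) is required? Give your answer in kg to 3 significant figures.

(a) [OCl⁻]/[HOCl] = 10^(pH − pKa) = 10^(7.15 − 7.43) = 0.5248; fraction as HOCl = 1/(1 + 0.5248) = 0.6558.
(a) Free chlorine required for 0.68 ppm HOCl: 0.68 / 0.6558 = 1.037 ppm.
(a) FC to add: 1.037 − 0.7 = 0.3369 mg/L as Cl₂.
(a) Cl₂ equivalent: 0.3369 mg/L × 727,000 L = 244.9 g.
(a) Product at 88.5% available Cl: 244.9 / 0.885 = 276.7 g.

(b) Volume: 118,000 US gal × 3.785 L/gal = 446,630 L.
(b) Alkalinity to add: (79 − 41) = 38 mg/L as CaCO₃ × 446,630 L = 16,970 g as CaCO₃.
(b) Equivalents: 16,970 g ÷ 50 g/eq = 339.4 eq.
(b) Each mole of Na₂CO₃ supplies 2 eq, so 339.4 / 2 = 169.7 mol.
(b) Mass: 169.7 mol × 106 g/mol = 17,990 g.

(a) 277 g; (b) 18.0 kg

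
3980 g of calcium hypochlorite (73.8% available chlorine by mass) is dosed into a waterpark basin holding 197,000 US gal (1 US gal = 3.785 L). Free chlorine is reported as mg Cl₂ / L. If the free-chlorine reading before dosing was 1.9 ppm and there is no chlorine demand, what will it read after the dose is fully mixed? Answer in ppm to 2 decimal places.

5.84 ppm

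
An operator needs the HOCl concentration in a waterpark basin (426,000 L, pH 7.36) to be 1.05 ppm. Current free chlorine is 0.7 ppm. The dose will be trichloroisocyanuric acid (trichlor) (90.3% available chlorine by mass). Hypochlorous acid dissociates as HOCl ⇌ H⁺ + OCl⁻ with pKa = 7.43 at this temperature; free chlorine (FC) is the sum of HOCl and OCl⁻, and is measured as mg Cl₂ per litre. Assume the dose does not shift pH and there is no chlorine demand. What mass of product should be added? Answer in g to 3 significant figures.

587 g

[OCl⁻]/[HOCl] = 10^(pH − pKa) = 10^(7.36 − 7.43) = 0.8511; fraction as HOCl = 1/(1 + 0.8511) = 0.5402.
Free chlorine required for 1.05 ppm HOCl: 1.05 / 0.5402 = 1.944 ppm.
FC to add: 1.944 − 0.7 = 1.244 mg/L as Cl₂.
Cl₂ equivalent: 1.244 mg/L × 426,000 L = 529.8 g.
Product at 90.3% available Cl: 529.8 / 0.903 = 586.7 g.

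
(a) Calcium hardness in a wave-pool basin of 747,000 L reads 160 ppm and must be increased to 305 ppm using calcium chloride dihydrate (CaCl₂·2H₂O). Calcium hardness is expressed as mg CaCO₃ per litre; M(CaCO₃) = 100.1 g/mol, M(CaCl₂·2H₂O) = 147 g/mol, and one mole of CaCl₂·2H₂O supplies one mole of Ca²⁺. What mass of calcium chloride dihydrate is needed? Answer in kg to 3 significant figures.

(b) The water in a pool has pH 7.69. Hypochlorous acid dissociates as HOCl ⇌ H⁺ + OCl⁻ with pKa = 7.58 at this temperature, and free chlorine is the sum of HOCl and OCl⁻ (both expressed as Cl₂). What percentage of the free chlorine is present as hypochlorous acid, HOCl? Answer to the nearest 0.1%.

(a) 159 kg; (b) 43.7%

(a) Hardness to add: (305 − 160) = 145 mg/L as CaCO₃ × 747,000 L = 108,300 g as CaCO₃.
(a) Moles of Ca²⁺ (1 mol Ca²⁺ ≡ 1 mol CaCO₃): 108,300 / 100.1 g/mol = 1082 mol.
(a) Mass of CaCl₂·2H₂O: 1082 × 147 = 159,100 g.

(b) [OCl⁻]/[HOCl] = 10^(pH − pKa) = 10^(7.69 − 7.58) = 10^0.11 = 1.288.
(b) Fraction as HOCl = 1 / (1 + 1.288) = 0.437.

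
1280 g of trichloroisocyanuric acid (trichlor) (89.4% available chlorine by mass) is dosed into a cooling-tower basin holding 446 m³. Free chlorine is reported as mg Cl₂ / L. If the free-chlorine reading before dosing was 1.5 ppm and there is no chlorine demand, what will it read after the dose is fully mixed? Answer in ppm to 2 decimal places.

4.07 ppm

Volume: 446 m³ = 446,000 L.
Available chlorine delivered: 1280 g × 0.894 = 1144 g as Cl₂.
Concentration rise: 1144 g / 446,000 L = 2.566 mg/L = 2.57 ppm.
Final FC: 1.5 + 2.57 = 4.07 ppm.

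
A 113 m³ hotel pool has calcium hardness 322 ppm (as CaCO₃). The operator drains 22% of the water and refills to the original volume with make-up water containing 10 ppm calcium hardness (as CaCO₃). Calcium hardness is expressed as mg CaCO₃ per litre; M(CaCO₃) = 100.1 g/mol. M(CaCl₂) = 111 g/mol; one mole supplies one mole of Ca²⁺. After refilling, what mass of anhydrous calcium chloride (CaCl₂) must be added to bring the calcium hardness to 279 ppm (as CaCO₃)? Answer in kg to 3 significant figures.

Volume: 113 m³ = 113,000 L.
After draining 22% and refilling: 322 × 0.78 + 10 × 0.22 = 253.36 ppm.
Deficit to target: 279 − 253.36 = 25.64 mg/L.
As CaCO₃: 25.64 mg/L × 113,000 L = 2897 g; ÷ 100.1 = 28.94 mol Ca²⁺.
Mass: 28.94 × 111 = 3213 g.

3.21 kg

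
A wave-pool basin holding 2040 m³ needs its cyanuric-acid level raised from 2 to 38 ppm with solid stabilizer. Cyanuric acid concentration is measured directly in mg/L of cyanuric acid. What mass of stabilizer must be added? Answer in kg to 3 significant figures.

Volume: 2040 m³ = 2,040,000 L.
CYA to add: (38 − 2) = 36 mg/L × 2,040,000 L = 73,440 g cyanuric acid.

73.4 kg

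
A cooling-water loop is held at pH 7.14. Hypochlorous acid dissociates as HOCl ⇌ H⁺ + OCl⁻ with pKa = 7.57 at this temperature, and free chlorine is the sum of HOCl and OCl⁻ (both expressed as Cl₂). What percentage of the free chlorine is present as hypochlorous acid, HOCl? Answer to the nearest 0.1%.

72.9%

[OCl⁻]/[HOCl] = 10^(pH − pKa) = 10^(7.14 − 7.57) = 10^-0.43 = 0.3715.
Fraction as HOCl = 1 / (1 + 0.3715) = 0.7291.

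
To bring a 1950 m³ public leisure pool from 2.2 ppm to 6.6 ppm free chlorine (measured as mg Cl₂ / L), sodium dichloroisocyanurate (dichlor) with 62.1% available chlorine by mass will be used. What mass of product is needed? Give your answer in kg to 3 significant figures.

13.8 kg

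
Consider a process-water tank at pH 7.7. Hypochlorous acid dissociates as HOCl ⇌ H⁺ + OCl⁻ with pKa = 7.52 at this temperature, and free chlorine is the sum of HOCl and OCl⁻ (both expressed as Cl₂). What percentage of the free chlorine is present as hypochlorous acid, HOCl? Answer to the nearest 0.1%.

39.8%

[OCl⁻]/[HOCl] = 10^(pH − pKa) = 10^(7.7 − 7.52) = 10^0.18 = 1.514.
Fraction as HOCl = 1 / (1 + 1.514) = 0.3978.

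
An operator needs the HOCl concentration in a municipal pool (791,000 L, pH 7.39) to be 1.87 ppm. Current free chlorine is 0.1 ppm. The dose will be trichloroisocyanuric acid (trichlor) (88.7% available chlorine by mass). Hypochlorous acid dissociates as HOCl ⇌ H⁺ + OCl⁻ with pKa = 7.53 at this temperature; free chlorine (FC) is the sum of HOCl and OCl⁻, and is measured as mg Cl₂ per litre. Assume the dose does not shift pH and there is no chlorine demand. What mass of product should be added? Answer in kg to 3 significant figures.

2.79 kg

[OCl⁻]/[HOCl] = 10^(pH − pKa) = 10^(7.39 − 7.53) = 0.7244; fraction as HOCl = 1/(1 + 0.7244) = 0.5799.
Free chlorine required for 1.87 ppm HOCl: 1.87 / 0.5799 = 3.225 ppm.
FC to add: 3.225 − 0.1 = 3.125 mg/L as Cl₂.
Cl₂ equivalent: 3.125 mg/L × 791,000 L = 2472 g.
Product at 88.7% available Cl: 2472 / 0.887 = 2787 g.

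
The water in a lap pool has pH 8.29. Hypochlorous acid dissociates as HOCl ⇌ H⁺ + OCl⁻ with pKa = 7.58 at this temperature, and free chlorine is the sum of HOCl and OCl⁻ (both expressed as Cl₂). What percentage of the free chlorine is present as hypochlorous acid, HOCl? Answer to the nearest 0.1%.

[OCl⁻]/[HOCl] = 10^(pH − pKa) = 10^(8.29 − 7.58) = 10^0.71 = 5.129.
Fraction as HOCl = 1 / (1 + 5.129) = 0.1632.

16.3%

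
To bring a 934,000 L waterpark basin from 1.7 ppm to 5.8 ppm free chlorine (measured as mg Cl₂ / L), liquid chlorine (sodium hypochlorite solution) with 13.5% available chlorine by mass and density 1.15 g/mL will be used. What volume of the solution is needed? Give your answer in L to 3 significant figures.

24.7 L

Chlorine deficit: 5.8 − 1.7 = 4.1 ppm = 4.1 mg/L as Cl₂.
Cl₂ equivalent needed: 4.1 mg/L × 934,000 L = 3,829,000 mg = 3829 g.
Product at 13.5% available chlorine: 3829 / 0.135 = 28,370 g.
Volume at density 1.15 g/mL: 28,370 g ÷ 1.15 g/mL = 24,670 mL.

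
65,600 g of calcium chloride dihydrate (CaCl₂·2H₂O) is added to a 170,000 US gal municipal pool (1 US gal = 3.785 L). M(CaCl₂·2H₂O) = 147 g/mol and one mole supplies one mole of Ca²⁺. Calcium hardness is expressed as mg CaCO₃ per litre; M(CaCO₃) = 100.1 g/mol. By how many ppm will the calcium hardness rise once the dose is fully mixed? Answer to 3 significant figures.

Volume: 170,000 US gal × 3.785 L/gal = 643,450 L.
Moles of Ca²⁺: 65,600 g ÷ 147 g/mol = 446.3 mol.
As CaCO₃: 446.3 mol × 100.1 g/mol = 44,670 g.
Rise: 44,670 g / 643,450 L × 1000 = 69.42 mg/L.

69.4 ppm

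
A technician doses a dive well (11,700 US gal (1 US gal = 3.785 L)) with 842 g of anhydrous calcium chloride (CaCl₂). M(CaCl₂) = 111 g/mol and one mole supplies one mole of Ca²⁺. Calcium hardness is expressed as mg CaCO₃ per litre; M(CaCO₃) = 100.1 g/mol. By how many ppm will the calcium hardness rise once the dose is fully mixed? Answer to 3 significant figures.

Volume: 11,700 US gal × 3.785 L/gal = 44,284 L.
Moles of Ca²⁺: 842 g ÷ 111 g/mol = 7.586 mol.
As CaCO₃: 7.586 mol × 100.1 g/mol = 759.3 g.
Rise: 759.3 g / 44,284 L × 1000 = 17.15 mg/L.

17.1 ppm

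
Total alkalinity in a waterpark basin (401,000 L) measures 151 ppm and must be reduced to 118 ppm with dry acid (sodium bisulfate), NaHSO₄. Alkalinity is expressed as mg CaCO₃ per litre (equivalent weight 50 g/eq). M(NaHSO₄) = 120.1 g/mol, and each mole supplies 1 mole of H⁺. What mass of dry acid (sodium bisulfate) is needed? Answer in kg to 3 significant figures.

Alkalinity to neutralize: (151 − 118) = 33 mg/L as CaCO₃ × 401,000 L = 13,230 g as CaCO₃.
Equivalents of H⁺ required: 13,230 ÷ 50 g/eq = 264.7 eq = 264.7 mol NaHSO₄.
Mass of NaHSO₄: 264.7 × 120.1 = 31,790 g.

31.8 kg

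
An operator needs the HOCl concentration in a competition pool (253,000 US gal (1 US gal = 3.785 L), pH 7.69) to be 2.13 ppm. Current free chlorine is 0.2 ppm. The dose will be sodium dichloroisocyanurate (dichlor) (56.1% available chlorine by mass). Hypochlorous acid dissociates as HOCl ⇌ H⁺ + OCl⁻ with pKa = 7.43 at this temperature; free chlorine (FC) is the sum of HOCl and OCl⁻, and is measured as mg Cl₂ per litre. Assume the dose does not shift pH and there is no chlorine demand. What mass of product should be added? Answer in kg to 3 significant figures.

9.91 kg

Volume: 253,000 US gal × 3.785 L/gal = 957,605 L.
[OCl⁻]/[HOCl] = 10^(pH − pKa) = 10^(7.69 − 7.43) = 1.82; fraction as HOCl = 1/(1 + 1.82) = 0.3546.
Free chlorine required for 2.13 ppm HOCl: 2.13 / 0.3546 = 6.006 ppm.
FC to add: 6.006 − 0.2 = 5.806 mg/L as Cl₂.
Cl₂ equivalent: 5.806 mg/L × 957,605 L = 5560 g.
Product at 56.1% available Cl: 5560 / 0.561 = 9911 g.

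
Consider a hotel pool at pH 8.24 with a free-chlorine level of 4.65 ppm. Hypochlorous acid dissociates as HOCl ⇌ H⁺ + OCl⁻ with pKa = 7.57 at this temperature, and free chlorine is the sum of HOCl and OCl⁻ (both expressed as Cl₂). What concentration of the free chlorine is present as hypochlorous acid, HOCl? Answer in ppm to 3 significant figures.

[OCl⁻]/[HOCl] = 10^(pH − pKa) = 10^(8.24 − 7.57) = 10^0.67 = 4.677.
Fraction as HOCl = 1 / (1 + 4.677) = 0.1761.
HOCl = 0.1761 × 4.65 ppm = 0.819 ppm.

0.819 ppm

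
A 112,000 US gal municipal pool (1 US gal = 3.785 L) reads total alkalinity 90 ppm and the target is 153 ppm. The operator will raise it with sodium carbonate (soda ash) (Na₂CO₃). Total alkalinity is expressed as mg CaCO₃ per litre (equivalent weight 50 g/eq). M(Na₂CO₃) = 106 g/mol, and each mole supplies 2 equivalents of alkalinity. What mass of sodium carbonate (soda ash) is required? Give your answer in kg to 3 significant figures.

Volume: 112,000 US gal × 3.785 L/gal = 423,920 L.
Alkalinity to add: (153 − 90) = 63 mg/L as CaCO₃ × 423,920 L = 26,710 g as CaCO₃.
Equivalents: 26,710 g ÷ 50 g/eq = 534.1 eq.
Each mole of Na₂CO₃ supplies 2 eq, so 534.1 / 2 = 267.1 mol.
Mass: 267.1 mol × 106 g/mol = 28,310 g.

28.3 kg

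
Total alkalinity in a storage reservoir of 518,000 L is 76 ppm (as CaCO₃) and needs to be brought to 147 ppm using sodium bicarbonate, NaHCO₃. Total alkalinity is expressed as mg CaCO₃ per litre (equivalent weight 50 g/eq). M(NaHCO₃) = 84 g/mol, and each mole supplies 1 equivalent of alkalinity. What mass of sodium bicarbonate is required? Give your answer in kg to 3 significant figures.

61.8 kg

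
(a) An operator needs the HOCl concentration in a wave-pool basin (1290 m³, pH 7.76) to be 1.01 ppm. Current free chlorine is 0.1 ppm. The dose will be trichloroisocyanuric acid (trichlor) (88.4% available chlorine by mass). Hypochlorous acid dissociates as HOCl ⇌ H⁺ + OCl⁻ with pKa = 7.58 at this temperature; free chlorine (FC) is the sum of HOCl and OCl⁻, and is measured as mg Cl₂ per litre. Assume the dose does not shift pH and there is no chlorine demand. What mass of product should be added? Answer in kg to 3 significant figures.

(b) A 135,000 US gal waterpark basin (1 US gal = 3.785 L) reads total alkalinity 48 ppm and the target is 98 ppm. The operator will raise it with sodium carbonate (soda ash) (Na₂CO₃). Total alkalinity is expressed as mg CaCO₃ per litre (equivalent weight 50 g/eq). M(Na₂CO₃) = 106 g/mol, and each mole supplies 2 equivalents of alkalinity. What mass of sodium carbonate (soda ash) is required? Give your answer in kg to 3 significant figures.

(a) 3.56 kg; (b) 27.1 kg

(a) Volume: 1290 m³ = 1,290,000 L.
(a) [OCl⁻]/[HOCl] = 10^(pH − pKa) = 10^(7.76 − 7.58) = 1.514; fraction as HOCl = 1/(1 + 1.514) = 0.3978.
(a) Free chlorine required for 1.01 ppm HOCl: 1.01 / 0.3978 = 2.539 ppm.
(a) FC to add: 2.539 − 0.1 = 2.439 mg/L as Cl₂.
(a) Cl₂ equivalent: 2.439 mg/L × 1,290,000 L = 3146 g.
(a) Product at 88.4% available Cl: 3146 / 0.884 = 3559 g.

(b) Volume: 135,000 US gal × 3.785 L/gal = 510,975 L.
(b) Alkalinity to add: (98 − 48) = 50 mg/L as CaCO₃ × 510,975 L = 25,550 g as CaCO₃.
(b) Equivalents: 25,550 g ÷ 50 g/eq = 511 eq.
(b) Each mole of Na₂CO₃ supplies 2 eq, so 511 / 2 = 255.5 mol.
(b) Mass: 255.5 mol × 106 g/mol = 27,080 g.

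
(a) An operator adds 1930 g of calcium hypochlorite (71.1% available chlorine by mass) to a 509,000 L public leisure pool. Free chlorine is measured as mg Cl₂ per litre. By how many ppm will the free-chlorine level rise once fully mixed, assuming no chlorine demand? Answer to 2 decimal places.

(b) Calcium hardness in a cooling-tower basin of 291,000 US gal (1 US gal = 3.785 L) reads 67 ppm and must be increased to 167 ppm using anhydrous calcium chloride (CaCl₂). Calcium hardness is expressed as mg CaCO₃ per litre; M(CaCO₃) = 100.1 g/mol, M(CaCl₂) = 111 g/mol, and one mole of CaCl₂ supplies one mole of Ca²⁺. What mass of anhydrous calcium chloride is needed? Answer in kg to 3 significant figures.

(a) Available chlorine delivered: 1930 g × 0.711 = 1372 g as Cl₂.
(a) Concentration rise: 1372 g / 509,000 L = 2.696 mg/L = 2.70 ppm.

(b) Volume: 291,000 US gal × 3.785 L/gal = 1,101,435 L.
(b) Hardness to add: (167 − 67) = 100 mg/L as CaCO₃ × 1,101,435 L = 110,100 g as CaCO₃.
(b) Moles of Ca²⁺ (1 mol Ca²⁺ ≡ 1 mol CaCO₃): 110,100 / 100.1 g/mol = 1100 mol.
(b) Mass of CaCl₂: 1100 × 111 = 122,100 g.

(a) 2.70 ppm; (b) 122 kg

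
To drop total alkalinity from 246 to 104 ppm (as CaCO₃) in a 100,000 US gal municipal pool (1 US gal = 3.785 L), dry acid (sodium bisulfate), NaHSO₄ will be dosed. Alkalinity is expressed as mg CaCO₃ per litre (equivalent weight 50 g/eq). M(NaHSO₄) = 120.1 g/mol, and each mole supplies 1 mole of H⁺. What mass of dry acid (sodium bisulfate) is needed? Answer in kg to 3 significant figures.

Volume: 100,000 US gal × 3.785 L/gal = 378,500 L.
Alkalinity to neutralize: (246 − 104) = 142 mg/L as CaCO₃ × 378,500 L = 53,750 g as CaCO₃.
Equivalents of H⁺ required: 53,750 ÷ 50 g/eq = 1075 eq = 1075 mol NaHSO₄.
Mass of NaHSO₄: 1075 × 120.1 = 129,100 g.

129 kg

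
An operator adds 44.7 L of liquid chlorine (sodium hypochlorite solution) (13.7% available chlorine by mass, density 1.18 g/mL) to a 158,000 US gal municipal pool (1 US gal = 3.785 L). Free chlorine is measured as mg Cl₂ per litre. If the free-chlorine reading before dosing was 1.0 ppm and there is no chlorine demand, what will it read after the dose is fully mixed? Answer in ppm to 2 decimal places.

Volume: 158,000 US gal × 3.785 L/gal = 598,030 L.
Mass of solution: 44.7 L × 1000 mL/L × 1.18 g/mL = 52,750 g.
Available chlorine delivered: 52,750 g × 0.137 = 7226 g as Cl₂.
Concentration rise: 7226 g / 598,030 L = 12.08 mg/L = 12.08 ppm.
Final FC: 1.0 + 12.08 = 13.08 ppm.

13.08 ppm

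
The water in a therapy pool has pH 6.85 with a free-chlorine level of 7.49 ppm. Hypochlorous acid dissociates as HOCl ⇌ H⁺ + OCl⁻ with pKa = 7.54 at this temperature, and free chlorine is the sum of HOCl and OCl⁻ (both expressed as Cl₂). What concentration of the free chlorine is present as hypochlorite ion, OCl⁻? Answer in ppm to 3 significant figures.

1.27 ppm

[OCl⁻]/[HOCl] = 10^(pH − pKa) = 10^(6.85 − 7.54) = 10^-0.69 = 0.2042.
Fraction as HOCl = 1 / (1 + 0.2042) = 0.8304.
OCl⁻ = (1 − 0.8304) × 7.49 ppm = 1.27 ppm.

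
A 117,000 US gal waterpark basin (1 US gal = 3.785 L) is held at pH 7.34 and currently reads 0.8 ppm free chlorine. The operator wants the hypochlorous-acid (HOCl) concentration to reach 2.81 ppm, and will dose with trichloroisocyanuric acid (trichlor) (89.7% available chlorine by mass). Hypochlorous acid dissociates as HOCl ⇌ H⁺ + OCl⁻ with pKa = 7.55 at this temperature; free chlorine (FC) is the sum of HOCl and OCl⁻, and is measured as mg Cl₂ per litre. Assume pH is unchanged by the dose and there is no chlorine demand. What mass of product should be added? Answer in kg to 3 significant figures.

1.85 kg

Volume: 117,000 US gal × 3.785 L/gal = 442,845 L.
[OCl⁻]/[HOCl] = 10^(pH − pKa) = 10^(7.34 − 7.55) = 0.6166; fraction as HOCl = 1/(1 + 0.6166) = 0.6186.
Free chlorine required for 2.81 ppm HOCl: 2.81 / 0.6186 = 4.543 ppm.
FC to add: 4.543 − 0.8 = 3.743 mg/L as Cl₂.
Cl₂ equivalent: 3.743 mg/L × 442,845 L = 1657 g.
Product at 89.7% available Cl: 1657 / 0.897 = 1848 g.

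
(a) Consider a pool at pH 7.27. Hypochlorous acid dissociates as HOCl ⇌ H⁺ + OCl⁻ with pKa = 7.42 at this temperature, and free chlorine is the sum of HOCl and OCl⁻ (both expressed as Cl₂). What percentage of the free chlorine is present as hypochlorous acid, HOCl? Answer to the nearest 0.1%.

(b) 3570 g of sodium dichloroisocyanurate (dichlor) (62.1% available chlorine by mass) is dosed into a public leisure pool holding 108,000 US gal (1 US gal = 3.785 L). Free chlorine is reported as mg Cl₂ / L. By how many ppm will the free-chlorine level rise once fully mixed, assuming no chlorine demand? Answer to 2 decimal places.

(a) [OCl⁻]/[HOCl] = 10^(pH − pKa) = 10^(7.27 − 7.42) = 10^-0.15 = 0.7079.
(a) Fraction as HOCl = 1 / (1 + 0.7079) = 0.5855.

(b) Volume: 108,000 US gal × 3.785 L/gal = 408,780 L.
(b) Available chlorine delivered: 3570 g × 0.621 = 2217 g as Cl₂.
(b) Concentration rise: 2217 g / 408,780 L = 5.423 mg/L = 5.42 ppm.

(a) 58.5%; (b) 5.42 ppm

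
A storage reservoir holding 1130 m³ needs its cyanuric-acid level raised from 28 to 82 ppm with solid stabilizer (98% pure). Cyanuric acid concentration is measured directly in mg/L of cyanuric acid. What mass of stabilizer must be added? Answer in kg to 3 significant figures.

Volume: 1130 m³ = 1,130,000 L.
CYA to add: (82 − 28) = 54 mg/L × 1,130,000 L = 61,020 g cyanuric acid.
At 98% purity: 61,020 / 0.98 = 62,270 g product.

62.3 kg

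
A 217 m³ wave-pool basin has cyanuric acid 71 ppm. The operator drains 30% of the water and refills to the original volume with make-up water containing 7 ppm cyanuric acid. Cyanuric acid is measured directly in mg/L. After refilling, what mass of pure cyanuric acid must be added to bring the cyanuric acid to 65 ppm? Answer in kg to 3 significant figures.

2.86 kg

Volume: 217 m³ = 217,000 L.
After draining 30% and refilling: 71 × 0.70 + 7 × 0.30 = 51.8 ppm.
Deficit to target: 65 − 51.8 = 13.2 mg/L.
Mass: 13.2 mg/L × 217,000 L = 2864 g cyanuric acid.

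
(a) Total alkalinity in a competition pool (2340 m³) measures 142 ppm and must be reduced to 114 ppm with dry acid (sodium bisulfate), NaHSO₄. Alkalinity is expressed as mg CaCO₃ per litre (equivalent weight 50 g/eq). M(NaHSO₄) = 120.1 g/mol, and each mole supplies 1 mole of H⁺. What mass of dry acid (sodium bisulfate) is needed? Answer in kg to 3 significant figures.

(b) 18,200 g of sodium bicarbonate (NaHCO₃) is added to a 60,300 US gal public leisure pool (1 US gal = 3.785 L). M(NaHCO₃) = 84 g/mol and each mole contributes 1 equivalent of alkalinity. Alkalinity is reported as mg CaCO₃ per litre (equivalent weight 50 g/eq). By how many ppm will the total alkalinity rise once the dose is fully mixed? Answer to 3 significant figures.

(a) 157 kg; (b) 47.5 ppm

(a) Volume: 2340 m³ = 2,340,000 L.
(a) Alkalinity to neutralize: (142 − 114) = 28 mg/L as CaCO₃ × 2,340,000 L = 65,520 g as CaCO₃.
(a) Equivalents of H⁺ required: 65,520 ÷ 50 g/eq = 1310 eq = 1310 mol NaHSO₄.
(a) Mass of NaHSO₄: 1310 × 120.1 = 157,400 g.

(b) Volume: 60,300 US gal × 3.785 L/gal = 228,236 L.
(b) Moles of NaHCO₃: 18,200 g ÷ 84 g/mol = 216.7 mol → 216.7 eq of alkalinity.
(b) As CaCO₃: 216.7 eq × 50 g/eq = 10,830 g.
(b) Rise: 10,830 g / 228,236 L × 1000 = 47.47 mg/L.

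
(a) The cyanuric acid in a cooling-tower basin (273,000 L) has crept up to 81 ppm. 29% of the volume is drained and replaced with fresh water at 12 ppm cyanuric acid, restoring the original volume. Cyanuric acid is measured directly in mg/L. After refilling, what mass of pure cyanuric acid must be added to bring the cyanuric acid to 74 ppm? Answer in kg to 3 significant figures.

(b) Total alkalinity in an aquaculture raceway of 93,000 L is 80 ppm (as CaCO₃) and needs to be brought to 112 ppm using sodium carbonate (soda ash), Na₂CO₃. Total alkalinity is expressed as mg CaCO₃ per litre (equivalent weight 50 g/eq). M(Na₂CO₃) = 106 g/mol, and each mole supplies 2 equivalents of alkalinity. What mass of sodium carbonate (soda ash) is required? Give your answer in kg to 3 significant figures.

(a) 3.55 kg; (b) 3.15 kg

(a) After draining 29% and refilling: 81 × 0.71 + 12 × 0.29 = 60.99 ppm.
(a) Deficit to target: 74 − 60.99 = 13.01 mg/L.
(a) Mass: 13.01 mg/L × 273,000 L = 3552 g cyanuric acid.

(b) Alkalinity to add: (112 − 80) = 32 mg/L as CaCO₃ × 93,000 L = 2976 g as CaCO₃.
(b) Equivalents: 2976 g ÷ 50 g/eq = 59.52 eq.
(b) Each mole of Na₂CO₃ supplies 2 eq, so 59.52 / 2 = 29.76 mol.
(b) Mass: 29.76 mol × 106 g/mol = 3155 g.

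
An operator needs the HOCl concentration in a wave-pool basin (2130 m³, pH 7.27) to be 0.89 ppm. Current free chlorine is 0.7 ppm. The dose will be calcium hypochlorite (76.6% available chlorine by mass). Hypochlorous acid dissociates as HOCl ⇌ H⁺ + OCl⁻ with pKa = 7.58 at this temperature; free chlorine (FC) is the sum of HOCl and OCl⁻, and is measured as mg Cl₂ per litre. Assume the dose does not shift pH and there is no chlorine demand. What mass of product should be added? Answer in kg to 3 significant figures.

Volume: 2130 m³ = 2,130,000 L.
[OCl⁻]/[HOCl] = 10^(pH − pKa) = 10^(7.27 − 7.58) = 0.4898; fraction as HOCl = 1/(1 + 0.4898) = 0.6712.
Free chlorine required for 0.89 ppm HOCl: 0.89 / 0.6712 = 1.326 ppm.
FC to add: 1.326 − 0.7 = 0.6259 mg/L as Cl₂.
Cl₂ equivalent: 0.6259 mg/L × 2,130,000 L = 1333 g.
Product at 76.6% available Cl: 1333 / 0.766 = 1740 g.

1.74 kg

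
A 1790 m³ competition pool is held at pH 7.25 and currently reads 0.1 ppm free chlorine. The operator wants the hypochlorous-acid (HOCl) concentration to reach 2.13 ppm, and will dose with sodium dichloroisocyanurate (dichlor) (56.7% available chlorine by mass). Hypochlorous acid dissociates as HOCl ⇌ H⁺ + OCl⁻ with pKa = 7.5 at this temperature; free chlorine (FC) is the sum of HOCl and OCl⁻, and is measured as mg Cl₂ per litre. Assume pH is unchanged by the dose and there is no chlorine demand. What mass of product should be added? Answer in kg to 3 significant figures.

Volume: 1790 m³ = 1,790,000 L.
[OCl⁻]/[HOCl] = 10^(pH − pKa) = 10^(7.25 − 7.5) = 0.5623; fraction as HOCl = 1/(1 + 0.5623) = 0.6401.
Free chlorine required for 2.13 ppm HOCl: 2.13 / 0.6401 = 3.328 ppm.
FC to add: 3.328 − 0.1 = 3.228 mg/L as Cl₂.
Cl₂ equivalent: 3.228 mg/L × 1,790,000 L = 5778 g.
Product at 56.7% available Cl: 5778 / 0.567 = 10,190 g.

10.2 kg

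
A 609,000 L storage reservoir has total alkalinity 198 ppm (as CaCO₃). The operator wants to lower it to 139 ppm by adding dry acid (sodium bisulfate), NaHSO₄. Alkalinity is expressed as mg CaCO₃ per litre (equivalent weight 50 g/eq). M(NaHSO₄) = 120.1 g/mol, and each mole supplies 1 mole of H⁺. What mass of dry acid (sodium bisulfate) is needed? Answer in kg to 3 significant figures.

86.3 kg

Alkalinity to neutralize: (198 − 139) = 59 mg/L as CaCO₃ × 609,000 L = 35,930 g as CaCO₃.
Equivalents of H⁺ required: 35,930 ÷ 50 g/eq = 718.6 eq = 718.6 mol NaHSO₄.
Mass of NaHSO₄: 718.6 × 120.1 = 86,310 g.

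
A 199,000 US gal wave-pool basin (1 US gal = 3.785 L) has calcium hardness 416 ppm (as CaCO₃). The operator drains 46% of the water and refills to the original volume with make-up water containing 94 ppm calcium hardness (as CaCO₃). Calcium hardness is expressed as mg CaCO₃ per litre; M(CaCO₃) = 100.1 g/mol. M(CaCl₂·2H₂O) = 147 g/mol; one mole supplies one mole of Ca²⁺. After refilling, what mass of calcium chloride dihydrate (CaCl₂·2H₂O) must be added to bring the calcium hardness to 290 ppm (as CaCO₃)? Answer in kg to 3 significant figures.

24.5 kg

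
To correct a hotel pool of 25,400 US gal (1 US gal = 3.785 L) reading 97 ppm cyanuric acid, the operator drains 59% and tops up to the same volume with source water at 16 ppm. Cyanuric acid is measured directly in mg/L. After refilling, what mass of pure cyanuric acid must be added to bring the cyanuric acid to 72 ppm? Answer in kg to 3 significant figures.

Volume: 25,400 US gal × 3.785 L/gal = 96,139 L.
After draining 59% and refilling: 97 × 0.41 + 16 × 0.59 = 49.21 ppm.
Deficit to target: 72 − 49.21 = 22.79 mg/L.
Mass: 22.79 mg/L × 96,139 L = 2191 g cyanuric acid.

2.19 kg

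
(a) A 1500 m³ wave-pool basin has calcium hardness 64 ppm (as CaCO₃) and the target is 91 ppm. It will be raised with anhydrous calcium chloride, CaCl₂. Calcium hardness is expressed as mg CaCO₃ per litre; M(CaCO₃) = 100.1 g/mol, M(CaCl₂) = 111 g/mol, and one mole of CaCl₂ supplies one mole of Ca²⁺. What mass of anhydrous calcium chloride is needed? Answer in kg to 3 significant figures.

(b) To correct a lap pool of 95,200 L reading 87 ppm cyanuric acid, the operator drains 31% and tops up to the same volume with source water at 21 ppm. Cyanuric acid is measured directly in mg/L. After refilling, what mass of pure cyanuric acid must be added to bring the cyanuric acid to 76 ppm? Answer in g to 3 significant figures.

(a) Volume: 1500 m³ = 1,500,000 L.
(a) Hardness to add: (91 − 64) = 27 mg/L as CaCO₃ × 1,500,000 L = 40,500 g as CaCO₃.
(a) Moles of Ca²⁺ (1 mol Ca²⁺ ≡ 1 mol CaCO₃): 40,500 / 100.1 g/mol = 404.6 mol.
(a) Mass of CaCl₂: 404.6 × 111 = 44,910 g.

(b) After draining 31% and refilling: 87 × 0.69 + 21 × 0.31 = 66.54 ppm.
(b) Deficit to target: 76 − 66.54 = 9.46 mg/L.
(b) Mass: 9.46 mg/L × 95,200 L = 900.6 g cyanuric acid.

(a) 44.9 kg; (b) 901 g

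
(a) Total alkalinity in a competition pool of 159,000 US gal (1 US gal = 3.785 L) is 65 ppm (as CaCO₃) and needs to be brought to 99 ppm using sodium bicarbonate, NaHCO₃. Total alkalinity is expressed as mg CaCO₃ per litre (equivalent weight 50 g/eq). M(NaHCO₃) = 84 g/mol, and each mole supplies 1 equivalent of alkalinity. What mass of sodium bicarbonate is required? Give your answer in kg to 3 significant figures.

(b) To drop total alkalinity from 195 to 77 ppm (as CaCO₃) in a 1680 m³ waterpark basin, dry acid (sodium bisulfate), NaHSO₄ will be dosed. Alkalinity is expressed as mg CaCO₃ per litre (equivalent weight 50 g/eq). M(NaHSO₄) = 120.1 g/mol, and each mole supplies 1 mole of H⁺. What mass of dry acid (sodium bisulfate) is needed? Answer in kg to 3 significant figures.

(a) 34.4 kg; (b) 476 kg

(a) Volume: 159,000 US gal × 3.785 L/gal = 601,815 L.
(a) Alkalinity to add: (99 − 65) = 34 mg/L as CaCO₃ × 601,815 L = 20,460 g as CaCO₃.
(a) Equivalents: 20,460 g ÷ 50 g/eq = 409.2 eq.
(a) NaHCO₃ supplies 1 eq per mole → 409.2 mol.
(a) Mass: 409.2 mol × 84 g/mol = 34,380 g.

(b) Volume: 1680 m³ = 1,680,000 L.
(b) Alkalinity to neutralize: (195 − 77) = 118 mg/L as CaCO₃ × 1,680,000 L = 198,200 g as CaCO₃.
(b) Equivalents of H⁺ required: 198,200 ÷ 50 g/eq = 3965 eq = 3965 mol NaHSO₄.
(b) Mass of NaHSO₄: 3965 × 120.1 = 476,200 g.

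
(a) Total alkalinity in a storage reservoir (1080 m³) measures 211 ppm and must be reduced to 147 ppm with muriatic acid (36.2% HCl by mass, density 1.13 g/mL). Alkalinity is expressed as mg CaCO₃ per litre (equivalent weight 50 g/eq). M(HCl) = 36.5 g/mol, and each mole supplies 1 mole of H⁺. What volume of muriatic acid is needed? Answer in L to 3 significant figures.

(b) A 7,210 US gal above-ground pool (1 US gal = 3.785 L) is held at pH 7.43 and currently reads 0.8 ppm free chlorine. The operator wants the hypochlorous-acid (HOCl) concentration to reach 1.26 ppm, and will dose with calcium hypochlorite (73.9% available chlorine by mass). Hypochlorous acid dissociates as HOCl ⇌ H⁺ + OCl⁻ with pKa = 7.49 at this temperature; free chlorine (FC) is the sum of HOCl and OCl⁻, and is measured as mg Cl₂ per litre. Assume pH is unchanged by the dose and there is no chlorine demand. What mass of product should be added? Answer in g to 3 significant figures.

(a) 123 L; (b) 57.5 g

(a) Volume: 1080 m³ = 1,080,000 L.
(a) Alkalinity to neutralize: (211 − 147) = 64 mg/L as CaCO₃ × 1,080,000 L = 69,120 g as CaCO₃.
(a) Equivalents of H⁺ required: 69,120 ÷ 50 g/eq = 1382 eq = 1382 mol HCl.
(a) Mass of HCl: 1382 × 36.5 = 50,460 g.
(a) Mass of 36.2% solution: 50,460 / 0.362 = 139,400 g.
(a) Volume: 139,400 g ÷ 1.13 g/mL = 123,400 mL.

(b) Volume: 7,210 US gal × 3.785 L/gal = 27,290 L.
(b) [OCl⁻]/[HOCl] = 10^(pH − pKa) = 10^(7.43 − 7.49) = 0.871; fraction as HOCl = 1/(1 + 0.871) = 0.5345.
(b) Free chlorine required for 1.26 ppm HOCl: 1.26 / 0.5345 = 2.357 ppm.
(b) FC to add: 2.357 − 0.8 = 1.557 mg/L as Cl₂.
(b) Cl₂ equivalent: 1.557 mg/L × 27,290 L = 42.5 g.
(b) Product at 73.9% available Cl: 42.5 / 0.739 = 57.51 g.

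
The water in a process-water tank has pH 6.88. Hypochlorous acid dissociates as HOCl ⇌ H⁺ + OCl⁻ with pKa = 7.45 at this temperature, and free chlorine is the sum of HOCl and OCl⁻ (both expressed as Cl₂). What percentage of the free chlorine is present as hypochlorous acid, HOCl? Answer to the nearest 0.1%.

78.8%

[OCl⁻]/[HOCl] = 10^(pH − pKa) = 10^(6.88 − 7.45) = 10^-0.57 = 0.2692.
Fraction as HOCl = 1 / (1 + 0.2692) = 0.7879.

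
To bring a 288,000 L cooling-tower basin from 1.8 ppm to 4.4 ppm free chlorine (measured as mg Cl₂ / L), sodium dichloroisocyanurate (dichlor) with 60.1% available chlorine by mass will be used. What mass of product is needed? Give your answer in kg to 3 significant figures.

Chlorine deficit: 4.4 − 1.8 = 2.6 ppm = 2.6 mg/L as Cl₂.
Cl₂ equivalent needed: 2.6 mg/L × 288,000 L = 748,800 mg = 748.8 g.
Product at 60.1% available chlorine: 748.8 / 0.601 = 1246 g.

1.25 kg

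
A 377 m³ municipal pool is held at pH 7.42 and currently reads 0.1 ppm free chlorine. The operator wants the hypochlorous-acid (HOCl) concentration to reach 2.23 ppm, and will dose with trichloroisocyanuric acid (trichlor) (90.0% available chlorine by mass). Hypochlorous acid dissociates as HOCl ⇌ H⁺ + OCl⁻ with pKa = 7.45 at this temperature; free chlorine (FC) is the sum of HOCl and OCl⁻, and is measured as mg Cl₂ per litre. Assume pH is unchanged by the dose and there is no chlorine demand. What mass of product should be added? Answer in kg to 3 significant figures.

Volume: 377 m³ = 377,000 L.
[OCl⁻]/[HOCl] = 10^(pH − pKa) = 10^(7.42 − 7.45) = 0.9333; fraction as HOCl = 1/(1 + 0.9333) = 0.5173.
Free chlorine required for 2.23 ppm HOCl: 2.23 / 0.5173 = 4.311 ppm.
FC to add: 4.311 − 0.1 = 4.211 mg/L as Cl₂.
Cl₂ equivalent: 4.211 mg/L × 377,000 L = 1588 g.
Product at 90.0% available Cl: 1588 / 0.9 = 1764 g.

1.76 kg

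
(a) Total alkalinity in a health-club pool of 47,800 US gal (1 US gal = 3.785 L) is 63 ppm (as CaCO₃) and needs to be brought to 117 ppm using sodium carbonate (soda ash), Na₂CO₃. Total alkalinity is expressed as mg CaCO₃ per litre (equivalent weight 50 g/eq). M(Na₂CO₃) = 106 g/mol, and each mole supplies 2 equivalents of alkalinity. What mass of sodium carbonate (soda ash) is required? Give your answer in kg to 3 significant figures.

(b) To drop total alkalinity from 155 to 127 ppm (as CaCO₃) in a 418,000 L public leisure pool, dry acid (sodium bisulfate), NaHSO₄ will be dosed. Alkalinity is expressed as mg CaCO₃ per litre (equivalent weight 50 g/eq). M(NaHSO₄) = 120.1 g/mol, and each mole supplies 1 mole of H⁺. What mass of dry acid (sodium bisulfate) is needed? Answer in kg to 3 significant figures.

(a) 10.4 kg; (b) 28.1 kg

(a) Volume: 47,800 US gal × 3.785 L/gal = 180,923 L.
(a) Alkalinity to add: (117 − 63) = 54 mg/L as CaCO₃ × 180,923 L = 9770 g as CaCO₃.
(a) Equivalents: 9770 g ÷ 50 g/eq = 195.4 eq.
(a) Each mole of Na₂CO₃ supplies 2 eq, so 195.4 / 2 = 97.7 mol.
(a) Mass: 97.7 mol × 106 g/mol = 10,360 g.

(b) Alkalinity to neutralize: (155 − 127) = 28 mg/L as CaCO₃ × 418,000 L = 11,700 g as CaCO₃.
(b) Equivalents of H⁺ required: 11,700 ÷ 50 g/eq = 234.1 eq = 234.1 mol NaHSO₄.
(b) Mass of NaHSO₄: 234.1 × 120.1 = 28,110 g.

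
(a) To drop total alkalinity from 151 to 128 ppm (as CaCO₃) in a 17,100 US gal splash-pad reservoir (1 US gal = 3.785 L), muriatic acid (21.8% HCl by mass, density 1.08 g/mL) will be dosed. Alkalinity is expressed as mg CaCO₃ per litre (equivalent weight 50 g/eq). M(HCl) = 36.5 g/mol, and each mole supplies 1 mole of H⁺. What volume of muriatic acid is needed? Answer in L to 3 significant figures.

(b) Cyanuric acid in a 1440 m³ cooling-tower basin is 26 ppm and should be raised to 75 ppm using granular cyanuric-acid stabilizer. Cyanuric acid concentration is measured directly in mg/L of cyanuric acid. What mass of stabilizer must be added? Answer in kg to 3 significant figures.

(a) Volume: 17,100 US gal × 3.785 L/gal = 64,724 L.
(a) Alkalinity to neutralize: (151 − 128) = 23 mg/L as CaCO₃ × 64,724 L = 1489 g as CaCO₃.
(a) Equivalents of H⁺ required: 1489 ÷ 50 g/eq = 29.77 eq = 29.77 mol HCl.
(a) Mass of HCl: 29.77 × 36.5 = 1087 g.
(a) Mass of 21.8% solution: 1087 / 0.218 = 4985 g.
(a) Volume: 4985 g ÷ 1.08 g/mL = 4616 mL.

(b) Volume: 1440 m³ = 1,440,000 L.
(b) CYA to add: (75 − 26) = 49 mg/L × 1,440,000 L = 70,560 g cyanuric acid.

(a) 4.62 L; (b) 70.6 kg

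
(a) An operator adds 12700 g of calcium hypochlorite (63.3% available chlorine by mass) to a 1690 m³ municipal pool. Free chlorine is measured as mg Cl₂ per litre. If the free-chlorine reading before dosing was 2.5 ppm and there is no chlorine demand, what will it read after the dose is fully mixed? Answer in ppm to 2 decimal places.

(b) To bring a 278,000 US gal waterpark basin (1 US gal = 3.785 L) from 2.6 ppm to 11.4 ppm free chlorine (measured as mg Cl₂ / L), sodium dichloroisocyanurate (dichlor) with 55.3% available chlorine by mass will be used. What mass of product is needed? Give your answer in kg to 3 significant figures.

(a) Volume: 1690 m³ = 1,690,000 L.
(a) Available chlorine delivered: 12,700 g × 0.633 = 8039 g as Cl₂.
(a) Concentration rise: 8039 g / 1,690,000 L = 4.757 mg/L = 4.76 ppm.
(a) Final FC: 2.5 + 4.76 = 7.26 ppm.

(b) Volume: 278,000 US gal × 3.785 L/gal = 1,052,230 L.
(b) Chlorine deficit: 11.4 − 2.6 = 8.8 ppm = 8.8 mg/L as Cl₂.
(b) Cl₂ equivalent needed: 8.8 mg/L × 1,052,230 L = 9,260,000 mg = 9260 g.
(b) Product at 55.3% available chlorine: 9260 / 0.553 = 16,740 g.

(a) 7.26 ppm; (b) 16.7 kg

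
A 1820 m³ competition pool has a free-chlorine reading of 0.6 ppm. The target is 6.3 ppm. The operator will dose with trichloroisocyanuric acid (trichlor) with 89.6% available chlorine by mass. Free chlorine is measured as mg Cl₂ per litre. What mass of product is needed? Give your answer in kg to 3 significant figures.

Volume: 1820 m³ = 1,820,000 L.
Chlorine deficit: 6.3 − 0.6 = 5.7 ppm = 5.7 mg/L as Cl₂.
Cl₂ equivalent needed: 5.7 mg/L × 1,820,000 L = 10,370,000 mg = 10,370 g.
Product at 89.6% available chlorine: 10,370 / 0.896 = 11,580 g.

11.6 kg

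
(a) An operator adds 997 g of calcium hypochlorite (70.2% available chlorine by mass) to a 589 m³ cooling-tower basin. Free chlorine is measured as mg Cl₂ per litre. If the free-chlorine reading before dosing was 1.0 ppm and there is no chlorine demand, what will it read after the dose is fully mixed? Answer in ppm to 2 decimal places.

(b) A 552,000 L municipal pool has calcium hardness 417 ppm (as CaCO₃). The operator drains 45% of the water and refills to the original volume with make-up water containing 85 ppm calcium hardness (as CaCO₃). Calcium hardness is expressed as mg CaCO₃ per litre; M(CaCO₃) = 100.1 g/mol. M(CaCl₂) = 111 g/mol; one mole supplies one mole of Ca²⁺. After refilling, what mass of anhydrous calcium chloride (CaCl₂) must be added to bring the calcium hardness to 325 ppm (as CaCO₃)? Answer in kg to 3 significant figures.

(a) 2.19 ppm; (b) 35.1 kg

(a) Volume: 589 m³ = 589,000 L.
(a) Available chlorine delivered: 997 g × 0.702 = 699.9 g as Cl₂.
(a) Concentration rise: 699.9 g / 589,000 L = 1.188 mg/L = 1.19 ppm.
(a) Final FC: 1.0 + 1.19 = 2.19 ppm.

(b) After draining 45% and refilling: 417 × 0.55 + 85 × 0.45 = 267.6 ppm.
(b) Deficit to target: 325 − 267.6 = 57.4 mg/L.
(b) As CaCO₃: 57.4 mg/L × 552,000 L = 31,680 g; ÷ 100.1 = 316.5 mol Ca²⁺.
(b) Mass: 316.5 × 111 = 35,130 g.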